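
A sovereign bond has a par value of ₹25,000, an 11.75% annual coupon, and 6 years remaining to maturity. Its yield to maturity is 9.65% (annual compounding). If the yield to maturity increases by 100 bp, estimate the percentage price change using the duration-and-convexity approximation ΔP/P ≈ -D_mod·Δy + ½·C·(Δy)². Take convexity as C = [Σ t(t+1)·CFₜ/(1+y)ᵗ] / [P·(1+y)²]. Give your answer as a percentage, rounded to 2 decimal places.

With y = 0.0965:
  t   CF        PV=CF/(1+0.0965)^t    t·PV        t(t+1)·PV
  1     2,937.50     2,678.9786     2,678.9786       5,357.9571
  2     2,937.50     2,443.2089     4,886.4178      14,659.2535
  3     2,937.50     2,228.1887     6,684.5661      26,738.2644
  4     2,937.50     2,032.0918     8,128.3673      40,641.8367
  5     2,937.50     1,853.2529     9,266.2646      55,597.5879
  6    27,937.50    16,074.4353    96,446.6117     675,126.2817
  Σ                 27,310.1562   128,091.2061     818,121.1813
P = 27,310.1562; D_Mac = 4.69024 yrs; D_mod = 4.27747 yrs; C = 24.91588.
Duration effect: -4.27747 × (+0.01) = -0.042775
Convexity effect: 0.5 × 24.91588 × (0.01)² = +0.0012458
ΔP/P ≈ -0.042775 + 0.0012458 = -0.041529 = -4.1529%.

-4.15%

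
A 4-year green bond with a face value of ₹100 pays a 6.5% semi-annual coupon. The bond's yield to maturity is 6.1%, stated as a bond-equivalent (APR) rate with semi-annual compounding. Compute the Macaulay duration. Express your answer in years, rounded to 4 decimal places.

Periodic yield y = 0.0305. Discount each cash flow and weight by its period:
  t   CF        PV=CF/(1+0.0305)^t    t·PV
  1         3.25         3.1538         3.1538
  2         3.25         3.0605         6.1209
  3         3.25         2.9699         8.9096
  4         3.25         2.8820        11.5279
  5         3.25         2.7967        13.9834
  6         3.25         2.7139        16.2835
  7         3.25         2.6336        18.4351
  8       103.25        81.1907       649.5253
  Σ                    101.4010       727.9396
Price P = Σ PV = 101.4010.
Macaulay duration = Σ(t·PV) / P = 727.9396 / 101.4010 = 7.17882 half-year periods.
In years: 7.17882 / 2 = 3.58941 years.

3.5894 years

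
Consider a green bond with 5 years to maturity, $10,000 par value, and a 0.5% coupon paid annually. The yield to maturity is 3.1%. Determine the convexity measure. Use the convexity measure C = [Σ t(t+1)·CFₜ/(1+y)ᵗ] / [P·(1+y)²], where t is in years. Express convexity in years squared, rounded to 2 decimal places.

27.82

With y = 0.031:
  t   CF        PV=CF/(1+0.031)^t    t·PV        t(t+1)·PV
  1        50.00        48.4966        48.4966          96.9932
  2        50.00        47.0384        94.0768         282.2305
  3        50.00        45.6241       136.8722         547.4888
  4        50.00        44.2522       177.0090         885.0450
  5    10,050.00     8,627.2570    43,136.2850     258,817.7099
  Σ                  8,812.6683    43,592.7396     260,629.4674
P = 8,812.6683.
Convexity = Σ t(t+1)·PV / [P·(1+y)²] = 260,629.4674 / (8,812.6683 × 1.062961) = 27.82267.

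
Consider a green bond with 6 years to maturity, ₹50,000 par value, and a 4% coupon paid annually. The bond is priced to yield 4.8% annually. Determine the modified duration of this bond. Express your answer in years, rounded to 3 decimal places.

Periodic yield y = 0.048. First find Macaulay duration:
  t   CF        PV=CF/(1+0.048)^t    t·PV
  1     2,000.00     1,908.3969     1,908.3969
  2     2,000.00     1,820.9895     3,641.9789
  3     2,000.00     1,737.5854     5,212.7561
  4     2,000.00     1,658.0013     6,632.0052
  5     2,000.00     1,582.0623     7,910.3115
  6    52,000.00    39,249.6373   235,497.8237
  Σ                 47,956.6726   260,803.2724
P = 47,956.6726; Macaulay duration = 260,803.2724 / 47,956.6726 = 5.43831 years.
Modified duration = D_Mac / (1 + y) = 5.43831 / 1.048 = 5.18923 years.

5.189 years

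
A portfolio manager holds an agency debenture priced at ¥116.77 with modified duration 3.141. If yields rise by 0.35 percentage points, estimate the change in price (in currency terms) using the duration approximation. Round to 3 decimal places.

Duration approximation: ΔP/P ≈ -D_mod · Δy = -3.141 × (+0.0035) = -0.0109935.
ΔP ≈ 116.77 × (-0.0109935) = -1.283710995.

-¥1.284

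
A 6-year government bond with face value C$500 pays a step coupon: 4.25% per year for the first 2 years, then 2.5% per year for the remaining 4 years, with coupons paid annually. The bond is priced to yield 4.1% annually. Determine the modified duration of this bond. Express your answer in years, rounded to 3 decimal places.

5.267 years

Periodic yield y = 0.041. First find Macaulay duration:
  t   CF        PV=CF/(1+0.041)^t    t·PV
  1        21.25        20.4131        20.4131
  2        21.25        19.6091        39.2182
  3        12.50        11.0805        33.2414
  4        12.50        10.6441        42.5762
  5        12.50        10.2248        51.1242
  6       512.50       402.7073     2,416.2437
  Σ                    474.6788     2,602.8168
P = 474.6788; Macaulay duration = 2,602.8168 / 474.6788 = 5.48332 years.
Modified duration = D_Mac / (1 + y) = 5.48332 / 1.041 = 5.26736 years.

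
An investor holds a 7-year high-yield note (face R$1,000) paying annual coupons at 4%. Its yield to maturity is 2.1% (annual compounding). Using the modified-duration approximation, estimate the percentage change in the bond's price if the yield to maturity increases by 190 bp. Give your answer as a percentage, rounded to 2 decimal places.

Periodic yield y = 0.021. Modified duration first:
  t   CF        PV=CF/(1+0.021)^t    t·PV
  1        40.00        39.1773        39.1773
  2        40.00        38.3715        76.7430
  3        40.00        37.5822       112.7467
  4        40.00        36.8093       147.2370
  5        40.00        36.0522       180.2608
  6        40.00        35.3106       211.8638
  7     1,040.00       899.1935     6,294.3543
  Σ                  1,122.4965     7,062.3829
P = 1,122.4965; D_Mac = 6.29167 yrs; D_mod = 6.29167/(1+0.021) = 6.16227 yrs.
ΔP/P ≈ -D_mod · Δy = -6.16227 × (+0.019) = -0.117083 = -11.7083%.

-11.71%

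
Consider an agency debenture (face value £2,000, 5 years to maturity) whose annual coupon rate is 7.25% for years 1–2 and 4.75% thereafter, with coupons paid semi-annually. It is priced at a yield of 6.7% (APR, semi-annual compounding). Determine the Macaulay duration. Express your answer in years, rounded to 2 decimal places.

Periodic yield y = 0.0335. Discount each cash flow and weight by its period:
  t   CF        PV=CF/(1+0.0335)^t    t·PV
  1        72.50        70.1500        70.1500
  2        72.50        67.8761       135.7523
  3        72.50        65.6760       197.0279
  4        72.50        63.5472       254.1886
  5        47.50        40.2848       201.4240
  6        47.50        38.9790       233.8740
  7        47.50        37.7155       264.0087
  8        47.50        36.4930       291.9441
  9        47.50        35.3101       317.7911
  10    2,047.50     1,472.7163    14,727.1632
  Σ                  1,928.7480    16,693.3240
Price P = Σ PV = 1,928.7480.
Macaulay duration = Σ(t·PV) / P = 16,693.3240 / 1,928.7480 = 8.65501 half-year periods.
In years: 8.65501 / 2 = 4.32750 years.

4.33 years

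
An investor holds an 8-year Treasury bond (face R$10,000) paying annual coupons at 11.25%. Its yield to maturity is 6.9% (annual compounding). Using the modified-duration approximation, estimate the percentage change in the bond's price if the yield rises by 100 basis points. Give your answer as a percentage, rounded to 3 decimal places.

-5.558%

Periodic yield y = 0.069. Modified duration first:
  t   CF        PV=CF/(1+0.069)^t    t·PV
  1     1,125.00     1,052.3854     1,052.3854
  2     1,125.00       984.4578     1,968.9156
  3     1,125.00       920.9147     2,762.7441
  4     1,125.00       861.4731     3,445.8922
  5     1,125.00       805.8682     4,029.3408
  6     1,125.00       753.8523     4,523.1141
  7     1,125.00       705.1940     4,936.3577
  8    11,125.00     6,523.4656    52,187.7250
  Σ                 12,607.6111    74,906.4750
P = 12,607.6111; D_Mac = 5.94137 yrs; D_mod = 5.94137/(1+0.069) = 5.55788 yrs.
ΔP/P ≈ -D_mod · Δy = -5.55788 × (+0.01) = -0.055579 = -5.5579%.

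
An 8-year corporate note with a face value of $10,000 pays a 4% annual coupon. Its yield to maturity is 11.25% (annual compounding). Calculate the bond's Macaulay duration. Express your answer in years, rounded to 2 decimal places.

6.69 years

Periodic yield y = 0.1125. Discount each cash flow and weight by its year:
  t   CF        PV=CF/(1+0.1125)^t    t·PV
  1       400.00       359.5506       359.5506
  2       400.00       323.1915       646.3830
  3       400.00       290.5092       871.5277
  4       400.00       261.1319     1,044.5276
  5       400.00       234.7253     1,173.6265
  6       400.00       210.9890     1,265.9342
  7       400.00       189.6531     1,327.5714
  8    10,400.00     4,432.3412    35,458.7294
  Σ                  6,302.0918    42,147.8503
Price P = Σ PV = 6,302.0918.
Macaulay duration = Σ(t·PV) / P = 42,147.8503 / 6,302.0918 = 6.68791 years.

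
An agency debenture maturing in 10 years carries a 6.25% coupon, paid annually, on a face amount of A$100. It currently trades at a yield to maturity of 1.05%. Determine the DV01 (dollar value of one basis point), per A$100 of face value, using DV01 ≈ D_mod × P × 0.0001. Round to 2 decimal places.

Periodic yield y = 0.0105.
  t   CF        PV=CF/(1+0.0105)^t    t·PV
  1         6.25         6.1851         6.1851
  2         6.25         6.1208        12.2416
  3         6.25         6.0572        18.1716
  4         6.25         5.9942        23.9770
  5         6.25         5.9320        29.6598
  6         6.25         5.8703        35.2219
  7         6.25         5.8093        40.6653
  8         6.25         5.7490        45.9917
  9         6.25         5.6892        51.2030
  10      106.25        95.7119       957.1186
  Σ                    149.1189     1,220.4356
P = 149.1189; D_Mac = 8.18431 yrs; D_mod = 8.09927 yrs.
DV01 ≈ 8.09927 × 149.1189 × 0.0001 = 0.120775.

A$0.12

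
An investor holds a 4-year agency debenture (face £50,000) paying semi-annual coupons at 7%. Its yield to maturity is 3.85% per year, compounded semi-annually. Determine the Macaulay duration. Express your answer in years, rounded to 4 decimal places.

3.5850 years

Periodic yield y = 0.01925. Discount each cash flow and weight by its period:
  t   CF        PV=CF/(1+0.01925)^t    t·PV
  1     1,750.00     1,716.9487     1,716.9487
  2     1,750.00     1,684.5217     3,369.0434
  3     1,750.00     1,652.7071     4,958.1212
  4     1,750.00     1,621.4933     6,485.9733
  5     1,750.00     1,590.8691     7,954.3455
  6     1,750.00     1,560.8233     9,364.9395
  7     1,750.00     1,531.3449    10,719.4141
  8    51,750.00    44,428.8010   355,430.4080
  Σ                 55,787.5091   399,999.1939
Price P = Σ PV = 55,787.5091.
Macaulay duration = Σ(t·PV) / P = 399,999.1939 / 55,787.5091 = 7.17005 half-year periods.
In years: 7.17005 / 2 = 3.58502 years.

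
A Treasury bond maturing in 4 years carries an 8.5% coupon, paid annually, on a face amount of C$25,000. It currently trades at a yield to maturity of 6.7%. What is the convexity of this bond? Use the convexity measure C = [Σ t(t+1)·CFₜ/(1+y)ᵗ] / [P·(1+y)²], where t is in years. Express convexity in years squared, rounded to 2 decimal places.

With y = 0.067:
  t   CF        PV=CF/(1+0.067)^t    t·PV        t(t+1)·PV
  1     2,125.00     1,991.5651     1,991.5651       3,983.1303
  2     2,125.00     1,866.5090     3,733.0181      11,199.0542
  3     2,125.00     1,749.3056     5,247.9167      20,991.6667
  4    27,125.00    20,927.2455    83,708.9820     418,544.9101
  Σ                 26,534.6252    94,681.4819     454,718.7612
P = 26,534.6252.
Convexity = Σ t(t+1)·PV / [P·(1+y)²] = 454,718.7612 / (26,534.6252 × 1.138489) = 15.05224.

15.05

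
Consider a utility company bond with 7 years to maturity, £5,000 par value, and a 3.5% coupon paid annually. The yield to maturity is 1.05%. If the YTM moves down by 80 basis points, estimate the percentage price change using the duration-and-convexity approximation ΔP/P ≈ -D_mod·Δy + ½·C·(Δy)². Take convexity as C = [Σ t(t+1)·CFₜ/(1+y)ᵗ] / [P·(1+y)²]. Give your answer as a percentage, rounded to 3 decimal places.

With y = 0.0105:
  t   CF        PV=CF/(1+0.0105)^t    t·PV        t(t+1)·PV
  1       175.00       173.1816       173.1816         346.3632
  2       175.00       171.3821       342.7642       1,028.2925
  3       175.00       169.6013       508.8038       2,035.2152
  4       175.00       167.8390       671.3558       3,356.7792
  5       175.00       166.0950       830.4748       4,982.8489
  6       175.00       164.3691       986.2145       6,903.5016
  7     5,175.00     4,810.1224    33,670.8569     269,366.8553
  Σ                  5,822.5904    37,183.6516     288,019.8559
P = 5,822.5904; D_Mac = 6.38610 yrs; D_mod = 6.31974 yrs; C = 48.44328.
Duration effect: -6.31974 × (-0.008) = +0.050558
Convexity effect: 0.5 × 48.44328 × (-0.008)² = +0.0015502
ΔP/P ≈ +0.050558 + 0.0015502 = +0.052108 = +5.2108%.

+5.211%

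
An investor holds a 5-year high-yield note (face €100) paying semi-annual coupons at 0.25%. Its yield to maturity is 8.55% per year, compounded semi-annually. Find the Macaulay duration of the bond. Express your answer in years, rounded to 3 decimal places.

Periodic yield y = 0.04275. Discount each cash flow and weight by its period:
  t   CF        PV=CF/(1+0.04275)^t    t·PV
  1        0.125         0.1199         0.1199
  2        0.125         0.1150         0.2299
  3        0.125         0.1102         0.3307
  4        0.125         0.1057         0.4229
  5        0.125         0.1014         0.5070
  6        0.125         0.0972         0.5834
  7        0.125         0.0932         0.6527
  8        0.125         0.0894         0.7154
  9        0.125         0.0858         0.7718
  10     100.125        65.8780       658.7802
  Σ                     66.7959       663.1141
Price P = Σ PV = 66.7959.
Macaulay duration = Σ(t·PV) / P = 663.1141 / 66.7959 = 9.92747 half-year periods.
In years: 9.92747 / 2 = 4.96373 years.

4.964 years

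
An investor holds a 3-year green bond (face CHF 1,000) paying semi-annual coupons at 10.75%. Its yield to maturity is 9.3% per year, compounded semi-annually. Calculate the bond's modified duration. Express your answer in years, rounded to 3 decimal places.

Periodic yield y = 0.0465. First find Macaulay duration:
  t   CF        PV=CF/(1+0.0465)^t    t·PV
  1        53.75        51.3617        51.3617
  2        53.75        49.0795        98.1590
  3        53.75        46.8987       140.6961
  4        53.75        44.8148       179.2592
  5        53.75        42.8235       214.1176
  6     1,053.75       802.2361     4,813.4165
  Σ                  1,037.2143     5,497.0100
P = 1,037.2143; Macaulay duration = 5,497.0100 / 1,037.2143 = 5.29978 half-year periods = 2.64989 years.
Modified duration = D_Mac / (1 + y) = 2.64989 / 1.0465 = 2.53215 years.

2.532 years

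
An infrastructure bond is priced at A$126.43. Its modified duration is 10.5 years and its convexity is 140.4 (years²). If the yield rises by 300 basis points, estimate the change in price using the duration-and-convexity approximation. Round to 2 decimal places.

Duration effect: -D_mod·Δy = -10.5 × (+0.03) = -0.315000
Convexity effect: ½·C·(Δy)² = 0.5 × 140.4 × (0.03)² = +0.0631800
ΔP/P ≈ -0.315000 + 0.0631800 = -0.251820
ΔP ≈ 126.43 × (-0.251820) = -31.8376026.

-A$31.84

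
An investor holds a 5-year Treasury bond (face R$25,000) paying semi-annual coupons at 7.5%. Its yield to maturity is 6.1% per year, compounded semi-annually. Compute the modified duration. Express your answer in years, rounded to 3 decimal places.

Periodic yield y = 0.0305. First find Macaulay duration:
  t   CF        PV=CF/(1+0.0305)^t    t·PV
  1       937.50       909.7525       909.7525
  2       937.50       882.8263     1,765.6527
  3       937.50       856.6971     2,570.0912
  4       937.50       831.3412     3,325.3647
  5       937.50       806.7357     4,033.6787
  6       937.50       782.8586     4,697.1513
  7       937.50       759.6881     5,317.8165
  8       937.50       737.2034     5,897.6269
  9       937.50       715.3841     6,438.4573
  10   25,937.50    19,206.4966   192,064.9656
  Σ                 26,488.9836   227,020.5575
P = 26,488.9836; Macaulay duration = 227,020.5575 / 26,488.9836 = 8.57038 half-year periods = 4.28519 years.
Modified duration = D_Mac / (1 + y) = 4.28519 / 1.0305 = 4.15836 years.

4.158 years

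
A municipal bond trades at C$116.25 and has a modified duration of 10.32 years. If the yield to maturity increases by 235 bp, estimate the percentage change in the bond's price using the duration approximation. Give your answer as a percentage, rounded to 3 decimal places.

Duration approximation: ΔP/P ≈ -D_mod · Δy = -10.32 × (+0.0235) = -0.242520.
As a percentage: -24.2520%.

-24.252%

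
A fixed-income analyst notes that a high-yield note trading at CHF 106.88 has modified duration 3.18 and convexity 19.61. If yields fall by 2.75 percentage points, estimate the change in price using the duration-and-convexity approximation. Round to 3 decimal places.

Duration effect: -D_mod·Δy = -3.18 × (-0.0275) = +0.087450
Convexity effect: ½·C·(Δy)² = 0.5 × 19.61 × (-0.0275)² = +0.00741503125
ΔP/P ≈ +0.087450 + 0.00741503125 = +0.09486503125
ΔP ≈ 106.88 × (+0.09486503125) = +10.13917454.

+CHF 10.139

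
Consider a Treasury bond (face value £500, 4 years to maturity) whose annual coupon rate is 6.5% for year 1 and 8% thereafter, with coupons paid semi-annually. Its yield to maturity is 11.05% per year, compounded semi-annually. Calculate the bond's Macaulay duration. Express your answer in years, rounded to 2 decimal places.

Periodic yield y = 0.05525. Discount each cash flow and weight by its period:
  t   CF        PV=CF/(1+0.05525)^t    t·PV
  1        16.25        15.3992        15.3992
  2        16.25        14.5929        29.1859
  3        20.00        17.0202        51.0605
  4        20.00        16.1290        64.5162
  5        20.00        15.2846        76.4228
  6        20.00        14.4843        86.9059
  7        20.00        13.7260        96.0817
  8       520.00       338.1898     2,705.5181
  Σ                    444.8259     3,125.0902
Price P = Σ PV = 444.8259.
Macaulay duration = Σ(t·PV) / P = 3,125.0902 / 444.8259 = 7.02542 half-year periods.
In years: 7.02542 / 2 = 3.51271 years.

3.51 years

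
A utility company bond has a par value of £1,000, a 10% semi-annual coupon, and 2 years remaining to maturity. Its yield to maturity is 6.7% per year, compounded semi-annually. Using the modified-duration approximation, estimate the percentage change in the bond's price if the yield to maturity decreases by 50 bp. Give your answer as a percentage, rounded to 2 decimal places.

Periodic yield y = 0.0335. Modified duration first:
  t   CF        PV=CF/(1+0.0335)^t    t·PV
  1        50.00        48.3793        48.3793
  2        50.00        46.8111        93.6222
  3        50.00        45.2938       135.8813
  4     1,050.00       920.3380     3,681.3522
  Σ                  1,060.8222     3,959.2351
P = 1,060.8222; D_Mac = 3.73223 half-year periods = 1.86612 yrs; D_mod = 1.86612/(1+0.0335) = 1.80563 yrs.
ΔP/P ≈ -D_mod · Δy = -1.80563 × (-0.005) = +0.009028 = +0.9028%.

+0.90%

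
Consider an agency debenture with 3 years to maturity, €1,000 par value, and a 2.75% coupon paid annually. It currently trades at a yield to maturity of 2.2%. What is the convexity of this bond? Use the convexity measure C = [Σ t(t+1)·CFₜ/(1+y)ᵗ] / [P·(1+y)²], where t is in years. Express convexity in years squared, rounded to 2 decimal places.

11.09

With y = 0.022:
  t   CF        PV=CF/(1+0.022)^t    t·PV        t(t+1)·PV
  1        27.50        26.9080        26.9080          53.8160
  2        27.50        26.3288        52.6576         157.9727
  3     1,027.50       962.5630     2,887.6889      11,550.7555
  Σ                  1,015.7998     2,967.2545      11,762.5442
P = 1,015.7998.
Convexity = Σ t(t+1)·PV / [P·(1+y)²] = 11,762.5442 / (1,015.7998 × 1.044484) = 11.08642.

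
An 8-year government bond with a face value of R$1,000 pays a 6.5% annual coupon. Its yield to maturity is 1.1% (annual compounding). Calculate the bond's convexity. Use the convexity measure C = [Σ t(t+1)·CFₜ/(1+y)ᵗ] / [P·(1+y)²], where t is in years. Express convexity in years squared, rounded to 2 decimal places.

55.83

With y = 0.011:
  t   CF        PV=CF/(1+0.011)^t    t·PV        t(t+1)·PV
  1        65.00        64.2928        64.2928         128.5856
  2        65.00        63.5933       127.1865         381.5595
  3        65.00        62.9013       188.7040         754.8161
  4        65.00        62.2170       248.8678       1,244.3390
  5        65.00        61.5400       307.7001       1,846.2004
  6        65.00        60.8704       365.2226       2,556.5584
  7        65.00        60.2081       421.4570       3,371.6563
  8     1,065.00       975.7541     7,806.0324      70,254.2917
  Σ                  1,411.3770     9,529.4632      80,538.0069
P = 1,411.3770.
Convexity = Σ t(t+1)·PV / [P·(1+y)²] = 80,538.0069 / (1,411.3770 × 1.022121) = 55.82845.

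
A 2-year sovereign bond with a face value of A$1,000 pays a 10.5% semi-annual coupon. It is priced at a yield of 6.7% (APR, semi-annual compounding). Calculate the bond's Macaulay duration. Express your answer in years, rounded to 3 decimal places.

Periodic yield y = 0.0335. Discount each cash flow and weight by its period:
  t   CF        PV=CF/(1+0.0335)^t    t·PV
  1        52.50        50.7983        50.7983
  2        52.50        49.1517        98.3034
  3        52.50        47.5585       142.6754
  4     1,052.50       922.5293     3,690.1173
  Σ                  1,070.0377     3,981.8943
Price P = Σ PV = 1,070.0377.
Macaulay duration = Σ(t·PV) / P = 3,981.8943 / 1,070.0377 = 3.72127 half-year periods.
In years: 3.72127 / 2 = 1.86063 years.

1.861 years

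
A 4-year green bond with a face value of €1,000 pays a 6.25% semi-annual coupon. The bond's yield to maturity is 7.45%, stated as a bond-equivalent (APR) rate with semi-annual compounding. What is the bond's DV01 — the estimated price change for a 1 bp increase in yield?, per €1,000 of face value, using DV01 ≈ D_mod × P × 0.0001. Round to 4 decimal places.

€0.3320

Periodic yield y = 0.03725.
  t   CF        PV=CF/(1+0.03725)^t    t·PV
  1        31.25        30.1277        30.1277
  2        31.25        29.0458        58.0916
  3        31.25        28.0027        84.0081
  4        31.25        26.9970       107.9882
  5        31.25        26.0275       130.1376
  6        31.25        25.0928       150.5569
  7        31.25        24.1917       169.3417
  8     1,031.25       769.6556     6,157.2445
  Σ                    959.1408     6,887.4963
P = 959.1408; D_Mac = 7.18090 half-year periods = 3.59045 yrs; D_mod = 3.46151 yrs.
DV01 ≈ 3.46151 × 959.1408 × 0.0001 = 0.332008.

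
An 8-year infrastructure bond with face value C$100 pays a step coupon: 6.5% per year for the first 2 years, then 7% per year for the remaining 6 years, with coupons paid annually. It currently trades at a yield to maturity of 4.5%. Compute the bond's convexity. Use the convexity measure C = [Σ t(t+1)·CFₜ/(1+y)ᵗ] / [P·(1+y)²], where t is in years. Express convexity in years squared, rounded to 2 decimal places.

50.23

With y = 0.045:
  t   CF        PV=CF/(1+0.045)^t    t·PV        t(t+1)·PV
  1         6.50         6.2201         6.2201          12.4402
  2         6.50         5.9522        11.9045          35.7135
  3         7.00         6.1341        18.4022          73.6089
  4         7.00         5.8699        23.4797         117.3986
  5         7.00         5.6172        28.0858         168.5147
  6         7.00         5.3753        32.2516         225.7613
  7         7.00         5.1438        36.0066         288.0528
  8       107.00        75.2408       601.9265       5,417.3382
  Σ                    115.5534       758.2770       6,338.8282
P = 115.5534.
Convexity = Σ t(t+1)·PV / [P·(1+y)²] = 6,338.8282 / (115.5534 × 1.092025) = 50.23354.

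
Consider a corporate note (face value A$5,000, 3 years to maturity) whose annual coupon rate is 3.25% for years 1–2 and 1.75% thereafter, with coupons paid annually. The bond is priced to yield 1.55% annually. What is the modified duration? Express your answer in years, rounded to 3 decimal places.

Periodic yield y = 0.0155. First find Macaulay duration:
  t   CF        PV=CF/(1+0.0155)^t    t·PV
  1       162.50       160.0197       160.0197
  2       162.50       157.5772       315.1545
  3     5,087.50     4,858.0797    14,574.2392
  Σ                  5,175.6767    15,049.4134
P = 5,175.6767; Macaulay duration = 15,049.4134 / 5,175.6767 = 2.90772 years.
Modified duration = D_Mac / (1 + y) = 2.90772 / 1.0155 = 2.86334 years.

2.863 years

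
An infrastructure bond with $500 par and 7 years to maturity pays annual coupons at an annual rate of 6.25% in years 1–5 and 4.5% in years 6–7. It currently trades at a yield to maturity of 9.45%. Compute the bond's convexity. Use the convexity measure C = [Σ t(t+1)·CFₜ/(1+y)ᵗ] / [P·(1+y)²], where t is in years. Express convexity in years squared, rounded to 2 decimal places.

35.82

With y = 0.0945:
  t   CF        PV=CF/(1+0.0945)^t    t·PV        t(t+1)·PV
  1        31.25        28.5519        28.5519          57.1037
  2        31.25        26.0867        52.1733         156.5200
  3        31.25        23.8343        71.5030         286.0118
  4        31.25        21.7764        87.1058         435.5289
  5        31.25        19.8962        99.4812         596.8874
  6        22.50        13.0884        78.5306         549.7145
  7       522.50       277.7000     1,943.9002      15,551.2019
  Σ                    410.9340     2,361.2460      17,632.9683
P = 410.9340.
Convexity = Σ t(t+1)·PV / [P·(1+y)²] = 17,632.9683 / (410.9340 × 1.197930) = 35.81969.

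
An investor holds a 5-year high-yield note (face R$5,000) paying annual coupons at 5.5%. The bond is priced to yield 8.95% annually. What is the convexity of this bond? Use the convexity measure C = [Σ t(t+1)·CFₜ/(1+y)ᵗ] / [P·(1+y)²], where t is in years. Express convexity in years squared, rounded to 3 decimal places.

21.691

With y = 0.0895:
  t   CF        PV=CF/(1+0.0895)^t    t·PV        t(t+1)·PV
  1       275.00       252.4094       252.4094         504.8187
  2       275.00       231.6745       463.3490       1,390.0470
  3       275.00       212.6430       637.9289       2,551.7154
  4       275.00       195.1748       780.6992       3,903.4961
  5     5,275.00     3,436.2622    17,181.3109     103,087.8651
  Σ                  4,328.1638    19,315.6973     111,437.9423
P = 4,328.1638.
Convexity = Σ t(t+1)·PV / [P·(1+y)²] = 111,437.9423 / (4,328.1638 × 1.187010) = 21.69077.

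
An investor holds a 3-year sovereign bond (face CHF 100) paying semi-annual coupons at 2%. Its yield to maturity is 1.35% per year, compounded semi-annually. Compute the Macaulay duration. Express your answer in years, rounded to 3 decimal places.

Periodic yield y = 0.00675. Discount each cash flow and weight by its period:
  t   CF        PV=CF/(1+0.00675)^t    t·PV
  1         1.00         0.9933         0.9933
  2         1.00         0.9866         1.9733
  3         1.00         0.9800         2.9401
  4         1.00         0.9734         3.8938
  5         1.00         0.9669         4.8346
  6       101.00        97.0044       582.0265
  Σ                    101.9047       596.6616
Price P = Σ PV = 101.9047.
Macaulay duration = Σ(t·PV) / P = 596.6616 / 101.9047 = 5.85509 half-year periods.
In years: 5.85509 / 2 = 2.92755 years.

2.928 years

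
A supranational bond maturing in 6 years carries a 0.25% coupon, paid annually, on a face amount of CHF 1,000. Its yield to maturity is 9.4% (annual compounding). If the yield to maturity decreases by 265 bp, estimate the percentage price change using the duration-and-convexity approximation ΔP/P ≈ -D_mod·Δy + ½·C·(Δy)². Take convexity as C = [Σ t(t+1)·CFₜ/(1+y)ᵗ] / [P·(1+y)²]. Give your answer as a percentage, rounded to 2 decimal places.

+15.63%

With y = 0.094:
  t   CF        PV=CF/(1+0.094)^t    t·PV        t(t+1)·PV
  1         2.50         2.2852         2.2852           4.5704
  2         2.50         2.0888         4.1777          12.5330
  3         2.50         1.9094         5.7281          22.9123
  4         2.50         1.7453         6.9812          34.9061
  5         2.50         1.5953         7.9767          47.8602
  6     1,002.50       584.7638     3,508.5826      24,560.0779
  Σ                    594.3878     3,535.7314      24,682.8599
P = 594.3878; D_Mac = 5.94853 yrs; D_mod = 5.43741 yrs; C = 34.69692.
Duration effect: -5.43741 × (-0.0265) = +0.144091
Convexity effect: 0.5 × 34.69692 × (-0.0265)² = +0.0121830
ΔP/P ≈ +0.144091 + 0.0121830 = +0.156274 = +15.6274%.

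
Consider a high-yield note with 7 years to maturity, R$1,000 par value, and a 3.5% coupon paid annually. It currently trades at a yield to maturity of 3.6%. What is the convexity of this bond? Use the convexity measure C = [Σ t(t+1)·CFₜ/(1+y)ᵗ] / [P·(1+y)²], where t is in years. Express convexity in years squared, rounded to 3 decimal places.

With y = 0.036:
  t   CF        PV=CF/(1+0.036)^t    t·PV        t(t+1)·PV
  1        35.00        33.7838        33.7838          67.5676
  2        35.00        32.6098        65.2197         195.6590
  3        35.00        31.4767        94.4300         377.7200
  4        35.00        30.3829       121.5315         607.6577
  5        35.00        29.3271       146.6355         879.8133
  6        35.00        28.3080       169.8481       1,188.9369
  7     1,035.00       808.0199     5,656.1394      45,249.1149
  Σ                    993.9082     6,287.5880      48,566.4694
P = 993.9082.
Convexity = Σ t(t+1)·PV / [P·(1+y)²] = 48,566.4694 / (993.9082 × 1.073296) = 45.52718.

45.527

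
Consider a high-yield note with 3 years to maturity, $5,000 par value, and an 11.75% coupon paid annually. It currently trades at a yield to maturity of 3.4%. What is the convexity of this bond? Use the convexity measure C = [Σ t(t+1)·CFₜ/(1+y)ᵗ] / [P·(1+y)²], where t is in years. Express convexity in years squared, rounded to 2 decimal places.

9.86

With y = 0.034:
  t   CF        PV=CF/(1+0.034)^t    t·PV        t(t+1)·PV
  1       587.50       568.1818       568.1818       1,136.3636
  2       587.50       549.4989     1,098.9977       3,296.9931
  3     5,587.50     5,054.2407    15,162.7221      60,650.8883
  Σ                  6,171.9214    16,829.9016      65,084.2451
P = 6,171.9214.
Convexity = Σ t(t+1)·PV / [P·(1+y)²] = 65,084.2451 / (6,171.9214 × 1.069156) = 9.86312.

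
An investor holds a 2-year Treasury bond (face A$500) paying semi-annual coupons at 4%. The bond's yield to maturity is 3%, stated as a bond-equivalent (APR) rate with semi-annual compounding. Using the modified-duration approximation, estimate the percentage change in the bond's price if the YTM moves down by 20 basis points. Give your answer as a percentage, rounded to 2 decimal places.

+0.38%

Periodic yield y = 0.015. Modified duration first:
  t   CF        PV=CF/(1+0.015)^t    t·PV
  1        10.00         9.8522         9.8522
  2        10.00         9.7066        19.4132
  3        10.00         9.5632        28.6895
  4       510.00       480.5140     1,922.0558
  Σ                    509.6360     1,980.0108
P = 509.6360; D_Mac = 3.88515 half-year periods = 1.94257 yrs; D_mod = 1.94257/(1+0.015) = 1.91387 yrs.
ΔP/P ≈ -D_mod · Δy = -1.91387 × (-0.002) = +0.003828 = +0.3828%.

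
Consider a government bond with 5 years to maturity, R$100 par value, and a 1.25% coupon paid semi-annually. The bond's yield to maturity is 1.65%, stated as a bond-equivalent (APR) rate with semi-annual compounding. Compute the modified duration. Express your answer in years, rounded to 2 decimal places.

Periodic yield y = 0.00825. First find Macaulay duration:
  t   CF        PV=CF/(1+0.00825)^t    t·PV
  1        0.625         0.6199         0.6199
  2        0.625         0.6148         1.2296
  3        0.625         0.6098         1.8293
  4        0.625         0.6048         2.4192
  5        0.625         0.5998         2.9992
  6        0.625         0.5949         3.5696
  7        0.625         0.5901         4.1305
  8        0.625         0.5852         4.6819
  9        0.625         0.5805         5.2241
  10     100.625        92.6880       926.8802
  Σ                     98.0878       953.5835
P = 98.0878; Macaulay duration = 953.5835 / 98.0878 = 9.72173 half-year periods = 4.86087 years.
Modified duration = D_Mac / (1 + y) = 4.86087 / 1.00825 = 4.82109 years.

4.82 years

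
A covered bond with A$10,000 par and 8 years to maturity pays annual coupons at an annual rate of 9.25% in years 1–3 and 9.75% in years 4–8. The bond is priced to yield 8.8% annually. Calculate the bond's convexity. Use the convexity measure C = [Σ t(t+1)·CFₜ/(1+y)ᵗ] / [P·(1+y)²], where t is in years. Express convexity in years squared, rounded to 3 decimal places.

With y = 0.088:
  t   CF        PV=CF/(1+0.088)^t    t·PV        t(t+1)·PV
  1       925.00       850.1838       850.1838       1,700.3676
  2       925.00       781.4190     1,562.8379       4,688.5137
  3       925.00       718.2160     2,154.6479       8,618.5914
  4       975.00       695.8074     2,783.2295      13,916.1477
  5       975.00       639.5288     3,197.6442      19,185.8654
  6       975.00       587.8022     3,526.8135      24,687.6945
  7       975.00       540.2594     3,781.8159      30,254.5275
  8    10,975.00     5,589.5052    44,716.0418     402,444.3758
  Σ                 10,402.7219    62,573.2146     505,496.0837
P = 10,402.7219.
Convexity = Σ t(t+1)·PV / [P·(1+y)²] = 505,496.0837 / (10,402.7219 × 1.183744) = 41.04999.

41.050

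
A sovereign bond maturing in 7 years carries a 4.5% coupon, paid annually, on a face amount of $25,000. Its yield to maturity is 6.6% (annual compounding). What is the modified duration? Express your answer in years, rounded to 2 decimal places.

Periodic yield y = 0.066. First find Macaulay duration:
  t   CF        PV=CF/(1+0.066)^t    t·PV
  1     1,125.00     1,055.3471     1,055.3471
  2     1,125.00       990.0067     1,980.0133
  3     1,125.00       928.7117     2,786.1350
  4     1,125.00       871.2117     3,484.8468
  5     1,125.00       817.2718     4,086.3589
  6     1,125.00       766.6715     4,600.0287
  7    26,125.00    16,701.5149   116,910.6046
  Σ                 22,130.7353   134,903.3344
P = 22,130.7353; Macaulay duration = 134,903.3344 / 22,130.7353 = 6.09575 years.
Modified duration = D_Mac / (1 + y) = 6.09575 / 1.066 = 5.71834 years.

5.72 years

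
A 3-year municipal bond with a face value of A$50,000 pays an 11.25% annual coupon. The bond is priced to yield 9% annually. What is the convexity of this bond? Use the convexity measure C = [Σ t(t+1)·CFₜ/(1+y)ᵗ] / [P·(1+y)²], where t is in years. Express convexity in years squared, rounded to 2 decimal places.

8.83

With y = 0.09:
  t   CF        PV=CF/(1+0.09)^t    t·PV        t(t+1)·PV
  1     5,625.00     5,160.5505     5,160.5505      10,321.1009
  2     5,625.00     4,734.4500     9,468.8999      28,406.6998
  3    55,625.00    42,952.7061   128,858.1182     515,432.4729
  Σ                 52,847.7065   143,487.5686     554,160.2736
P = 52,847.7065.
Convexity = Σ t(t+1)·PV / [P·(1+y)²] = 554,160.2736 / (52,847.7065 × 1.188100) = 8.82584.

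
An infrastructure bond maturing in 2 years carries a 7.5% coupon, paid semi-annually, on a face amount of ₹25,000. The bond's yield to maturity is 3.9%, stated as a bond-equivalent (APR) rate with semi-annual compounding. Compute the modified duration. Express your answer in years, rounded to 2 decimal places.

Periodic yield y = 0.0195. First find Macaulay duration:
  t   CF        PV=CF/(1+0.0195)^t    t·PV
  1       937.50       919.5684       919.5684
  2       937.50       901.9798     1,803.9596
  3       937.50       884.7276     2,654.1829
  4    25,937.50    24,009.2832    96,037.1326
  Σ                 26,715.5590   101,414.8435
P = 26,715.5590; Macaulay duration = 101,414.8435 / 26,715.5590 = 3.79610 half-year periods = 1.89805 years.
Modified duration = D_Mac / (1 + y) = 1.89805 / 1.0195 = 1.86174 years.

1.86 years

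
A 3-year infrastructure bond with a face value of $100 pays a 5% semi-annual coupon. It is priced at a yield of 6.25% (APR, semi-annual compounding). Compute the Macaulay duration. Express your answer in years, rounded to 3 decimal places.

Periodic yield y = 0.03125. Discount each cash flow and weight by its period:
  t   CF        PV=CF/(1+0.03125)^t    t·PV
  1         2.50         2.4242         2.4242
  2         2.50         2.3508         4.7016
  3         2.50         2.2795         6.8386
  4         2.50         2.2105         8.8419
  5         2.50         2.1435        10.7174
  6       102.50        85.2197       511.3183
  Σ                     96.6282       544.8420
Price P = Σ PV = 96.6282.
Macaulay duration = Σ(t·PV) / P = 544.8420 / 96.6282 = 5.63854 half-year periods.
In years: 5.63854 / 2 = 2.81927 years.

2.819 years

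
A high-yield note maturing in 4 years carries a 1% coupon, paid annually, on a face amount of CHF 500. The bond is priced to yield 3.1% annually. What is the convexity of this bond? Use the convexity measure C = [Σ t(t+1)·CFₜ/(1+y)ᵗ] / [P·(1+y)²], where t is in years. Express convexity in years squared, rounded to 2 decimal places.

18.43

With y = 0.031:
  t   CF        PV=CF/(1+0.031)^t    t·PV        t(t+1)·PV
  1         5.00         4.8497         4.8497           9.6993
  2         5.00         4.7038         9.4077          28.2230
  3         5.00         4.5624        13.6872          54.7489
  4       505.00       446.9477     1,787.7908       8,938.9542
  Σ                    461.0636     1,815.7354       9,031.6255
P = 461.0636.
Convexity = Σ t(t+1)·PV / [P·(1+y)²] = 9,031.6255 / (461.0636 × 1.062961) = 18.42840.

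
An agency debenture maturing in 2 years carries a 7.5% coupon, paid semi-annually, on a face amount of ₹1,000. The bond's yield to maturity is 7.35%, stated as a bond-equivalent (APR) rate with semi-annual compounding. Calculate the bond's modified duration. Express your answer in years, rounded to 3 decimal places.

Periodic yield y = 0.03675. First find Macaulay duration:
  t   CF        PV=CF/(1+0.03675)^t    t·PV
  1        37.50        36.1707        36.1707
  2        37.50        34.8886        69.7771
  3        37.50        33.6519       100.9556
  4     1,037.50       898.0322     3,592.1290
  Σ                  1,002.7434     3,799.0324
P = 1,002.7434; Macaulay duration = 3,799.0324 / 1,002.7434 = 3.78864 half-year periods = 1.89432 years.
Modified duration = D_Mac / (1 + y) = 1.89432 / 1.03675 = 1.82717 years.

1.827 years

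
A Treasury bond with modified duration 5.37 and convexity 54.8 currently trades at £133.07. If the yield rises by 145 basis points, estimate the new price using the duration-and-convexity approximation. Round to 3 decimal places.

£123.475

Duration effect: -D_mod·Δy = -5.37 × (+0.0145) = -0.077865
Convexity effect: ½·C·(Δy)² = 0.5 × 54.8 × (0.0145)² = +0.00576085
ΔP/P ≈ -0.077865 + 0.00576085 = -0.07210415
New price ≈ 133.07 × (1 - 0.07210415) = 123.4751007595.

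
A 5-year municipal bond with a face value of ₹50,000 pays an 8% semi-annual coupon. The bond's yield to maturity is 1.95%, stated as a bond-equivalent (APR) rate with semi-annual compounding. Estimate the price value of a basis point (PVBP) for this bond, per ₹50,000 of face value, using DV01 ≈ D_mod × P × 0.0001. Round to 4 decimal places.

₹27.5599

Periodic yield y = 0.00975.
  t   CF        PV=CF/(1+0.00975)^t    t·PV
  1     2,000.00     1,980.6883     1,980.6883
  2     2,000.00     1,961.5630     3,923.1261
  3     2,000.00     1,942.6225     5,827.8674
  4     2,000.00     1,923.8648     7,695.4592
  5     2,000.00     1,905.2882     9,526.4412
  6     2,000.00     1,886.8911    11,321.3463
  7     2,000.00     1,868.6715    13,080.7005
  8     2,000.00     1,850.6279    14,805.0231
  9     2,000.00     1,832.7585    16,494.8264
  10   52,000.00    47,191.6025   471,916.0252
  Σ                 64,344.5783   556,571.5036
P = 64,344.5783; D_Mac = 8.64986 half-year periods = 4.32493 yrs; D_mod = 4.28317 yrs.
DV01 ≈ 4.28317 × 64,344.5783 × 0.0001 = 27.559866.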